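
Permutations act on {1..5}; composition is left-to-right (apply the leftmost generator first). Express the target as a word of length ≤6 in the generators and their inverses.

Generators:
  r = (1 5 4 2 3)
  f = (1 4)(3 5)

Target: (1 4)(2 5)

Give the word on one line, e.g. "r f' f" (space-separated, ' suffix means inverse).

  after r': (1 3 2 4 5)
  after f: (1 5 4 3 2)
  after r: (1 4)(2 5)
  after f: (2 3 5)
  after f: (1 4)(2 5)

r' f r f f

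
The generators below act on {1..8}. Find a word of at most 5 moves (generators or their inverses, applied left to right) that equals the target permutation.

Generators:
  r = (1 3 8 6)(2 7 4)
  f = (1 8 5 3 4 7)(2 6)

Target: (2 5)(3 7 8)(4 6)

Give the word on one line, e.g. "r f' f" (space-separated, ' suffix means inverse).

r' f' r f

  after r': (1 6 8 3)(2 4 7)
  after f': (1 2 3 7 6)(5 8)
  after r: (1 7)(2 8 5 6 3 4)
  after f: (2 5)(3 7 8)(4 6)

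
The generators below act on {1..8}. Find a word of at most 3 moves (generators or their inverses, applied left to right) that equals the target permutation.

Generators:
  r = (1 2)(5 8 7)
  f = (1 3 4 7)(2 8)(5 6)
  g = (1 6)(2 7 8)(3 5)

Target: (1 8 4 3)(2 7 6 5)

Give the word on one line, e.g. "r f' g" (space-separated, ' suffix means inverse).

  after r: (1 2)(5 8 7)
  after f': (1 8 4 3)(2 7 6 5)

r f'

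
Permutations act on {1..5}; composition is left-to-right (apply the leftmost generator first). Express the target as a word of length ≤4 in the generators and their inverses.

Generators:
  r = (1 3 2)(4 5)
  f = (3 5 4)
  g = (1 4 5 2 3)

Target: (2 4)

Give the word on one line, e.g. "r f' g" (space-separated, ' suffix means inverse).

  after r: (1 3 2)(4 5)
  after g: (2 4)

r g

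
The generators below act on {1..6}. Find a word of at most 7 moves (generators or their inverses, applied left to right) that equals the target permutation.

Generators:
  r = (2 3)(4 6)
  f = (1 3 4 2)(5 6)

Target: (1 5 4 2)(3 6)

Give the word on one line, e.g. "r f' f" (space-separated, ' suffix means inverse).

f f r f r

  after f: (1 3 4 2)(5 6)
  after f: (1 4)(2 3)
  after r: (1 6 4)
  after f: (1 5 6 2)(3 4)
  after r: (1 5 4 2)(3 6)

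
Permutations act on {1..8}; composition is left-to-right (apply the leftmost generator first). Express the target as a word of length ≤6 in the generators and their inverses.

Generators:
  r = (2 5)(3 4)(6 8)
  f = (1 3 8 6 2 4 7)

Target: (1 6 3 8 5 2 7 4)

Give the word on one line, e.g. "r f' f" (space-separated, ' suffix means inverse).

f r' r' f r'

  after f: (1 3 8 6 2 4 7)
  after r': (1 4 7)(2 3 6 5)
  after r': (1 3 8 6 2 4 7)
  after f: (1 8 2 7 3 6 4)
  after r': (1 6 3 8 5 2 7 4)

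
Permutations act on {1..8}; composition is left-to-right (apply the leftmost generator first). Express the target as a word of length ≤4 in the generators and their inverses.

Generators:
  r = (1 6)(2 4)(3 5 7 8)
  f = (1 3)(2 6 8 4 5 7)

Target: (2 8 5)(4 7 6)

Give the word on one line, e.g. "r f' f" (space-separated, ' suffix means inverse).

  after f: (1 3)(2 6 8 4 5 7)
  after f: (2 8 5)(4 7 6)

f f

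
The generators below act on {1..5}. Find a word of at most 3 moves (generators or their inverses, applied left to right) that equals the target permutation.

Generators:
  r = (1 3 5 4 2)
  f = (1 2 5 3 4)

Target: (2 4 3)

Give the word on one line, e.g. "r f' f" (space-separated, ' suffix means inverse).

f r

  after f: (1 2 5 3 4)
  after r: (2 4 3)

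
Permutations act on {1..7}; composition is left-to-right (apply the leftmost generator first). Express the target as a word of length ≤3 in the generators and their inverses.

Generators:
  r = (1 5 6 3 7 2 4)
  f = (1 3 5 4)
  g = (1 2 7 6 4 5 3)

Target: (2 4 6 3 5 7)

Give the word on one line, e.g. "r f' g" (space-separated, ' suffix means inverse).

  after f': (1 4 5 3)
  after r: (2 4 6 3 5 7)

f' r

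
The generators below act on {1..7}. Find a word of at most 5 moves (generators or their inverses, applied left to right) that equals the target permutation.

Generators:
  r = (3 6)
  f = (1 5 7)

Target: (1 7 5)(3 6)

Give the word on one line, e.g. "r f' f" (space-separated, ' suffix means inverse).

f r f' f'

  after f: (1 5 7)
  after r: (1 5 7)(3 6)
  after f': (3 6)
  after f': (1 7 5)(3 6)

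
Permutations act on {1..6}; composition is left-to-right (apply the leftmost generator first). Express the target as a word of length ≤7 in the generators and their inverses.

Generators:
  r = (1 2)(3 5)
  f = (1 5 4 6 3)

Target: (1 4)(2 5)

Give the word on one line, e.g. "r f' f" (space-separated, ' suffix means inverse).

f' r' f r' r'

  after f': (1 3 6 4 5)
  after r': (1 5 2)(3 6 4)
  after f: (1 4)(2 5)
  after r': (1 4 2 3 5)
  after r': (1 4)(2 5)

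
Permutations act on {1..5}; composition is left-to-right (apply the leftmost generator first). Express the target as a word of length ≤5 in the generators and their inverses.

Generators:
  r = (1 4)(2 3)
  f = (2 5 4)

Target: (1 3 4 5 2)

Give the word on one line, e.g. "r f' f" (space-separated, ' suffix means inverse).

  after r: (1 4)(2 3)
  after f': (1 5 2 3 4)
  after r': (1 5 3)
  after f': (1 2 4 5 3)
  after r': (1 3 4 5 2)

r f' r' f' r'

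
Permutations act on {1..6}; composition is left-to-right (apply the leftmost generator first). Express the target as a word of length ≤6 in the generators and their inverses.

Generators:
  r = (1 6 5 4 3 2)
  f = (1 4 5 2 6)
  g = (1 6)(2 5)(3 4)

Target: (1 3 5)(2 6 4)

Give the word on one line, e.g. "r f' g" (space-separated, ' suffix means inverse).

f' g f g f'

  after f': (1 6 2 5 4)
  after g: (3 4 6 5)
  after f: (1 4)(2 6)(3 5)
  after g: (1 3 2)(4 6 5)
  after f': (1 3 5)(2 6 4)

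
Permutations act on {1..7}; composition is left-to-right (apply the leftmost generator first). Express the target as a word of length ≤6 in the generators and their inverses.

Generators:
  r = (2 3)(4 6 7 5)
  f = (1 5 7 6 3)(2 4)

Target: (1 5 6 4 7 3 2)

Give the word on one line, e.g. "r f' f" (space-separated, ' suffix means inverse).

r' f' f' f' f'

  after r': (2 3)(4 5 7 6)
  after f': (1 3 4)(2 6)
  after f': (1 6 4 3 2 7 5)
  after f': (1 7)(2 5 3 4 6)
  after f': (1 5 6 4 7 3 2)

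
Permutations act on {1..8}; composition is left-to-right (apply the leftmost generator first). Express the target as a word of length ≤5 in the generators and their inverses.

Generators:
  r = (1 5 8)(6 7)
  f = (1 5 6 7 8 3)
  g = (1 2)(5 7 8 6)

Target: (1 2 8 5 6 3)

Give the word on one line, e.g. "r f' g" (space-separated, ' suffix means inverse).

g' f g' g'

  after g': (1 2)(5 6 8 7)
  after f: (1 2 5 7 6 3)
  after g': (2 6 3)(7 8)
  after g': (1 2 8 5 6 3)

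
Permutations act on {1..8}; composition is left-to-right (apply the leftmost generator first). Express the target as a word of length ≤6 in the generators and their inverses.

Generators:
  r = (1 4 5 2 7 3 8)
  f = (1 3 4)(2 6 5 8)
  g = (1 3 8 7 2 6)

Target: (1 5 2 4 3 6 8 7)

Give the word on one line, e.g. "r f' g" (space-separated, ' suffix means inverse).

g' r f g'

  after g': (1 6 2 7 8 3)
  after r: (1 6 7)(2 3 4 5)
  after f: (1 5 6 7 3)(2 4 8)
  after g': (1 5 2 4 3 6 8 7)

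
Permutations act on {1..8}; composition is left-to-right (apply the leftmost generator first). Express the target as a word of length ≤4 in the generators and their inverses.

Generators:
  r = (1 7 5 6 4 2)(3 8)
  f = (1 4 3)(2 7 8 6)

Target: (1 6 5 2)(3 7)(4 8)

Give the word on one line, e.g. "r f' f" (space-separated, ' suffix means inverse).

r' f'

  after r': (1 2 4 6 5 7)(3 8)
  after f': (1 6 5 2)(3 7)(4 8)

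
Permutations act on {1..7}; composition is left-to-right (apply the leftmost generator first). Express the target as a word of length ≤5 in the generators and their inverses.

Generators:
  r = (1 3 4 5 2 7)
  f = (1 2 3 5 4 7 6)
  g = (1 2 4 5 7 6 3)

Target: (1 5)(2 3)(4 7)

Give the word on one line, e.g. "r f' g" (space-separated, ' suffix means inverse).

  after r: (1 3 4 5 2 7)
  after r: (1 4 2)(3 5 7)
  after r: (1 5)(2 3)(4 7)

r r r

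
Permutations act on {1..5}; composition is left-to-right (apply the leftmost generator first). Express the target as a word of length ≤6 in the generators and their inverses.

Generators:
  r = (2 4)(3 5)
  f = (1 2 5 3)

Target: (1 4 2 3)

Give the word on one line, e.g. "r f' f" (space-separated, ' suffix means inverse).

  after f': (1 3 5 2)
  after r': (1 5 4 2)
  after f': (1 2 3 5 4)
  after r': (1 4)(2 5)
  after f: (1 4 2 3)

f' r' f' r' f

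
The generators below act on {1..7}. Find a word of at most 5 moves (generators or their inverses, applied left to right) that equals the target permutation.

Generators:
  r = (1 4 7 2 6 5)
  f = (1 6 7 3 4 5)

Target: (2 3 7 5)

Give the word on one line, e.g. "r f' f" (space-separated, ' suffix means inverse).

r' r' f'

  after r': (1 5 6 2 7 4)
  after r': (1 6 7)(2 4 5)
  after f': (2 3 7 5)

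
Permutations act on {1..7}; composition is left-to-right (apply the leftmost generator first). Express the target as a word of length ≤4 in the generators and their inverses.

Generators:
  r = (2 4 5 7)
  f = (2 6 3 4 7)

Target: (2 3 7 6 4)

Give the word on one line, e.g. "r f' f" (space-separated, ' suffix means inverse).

f' f' f'

  after f': (2 7 4 3 6)
  after f': (2 4 6 7 3)
  after f': (2 3 7 6 4)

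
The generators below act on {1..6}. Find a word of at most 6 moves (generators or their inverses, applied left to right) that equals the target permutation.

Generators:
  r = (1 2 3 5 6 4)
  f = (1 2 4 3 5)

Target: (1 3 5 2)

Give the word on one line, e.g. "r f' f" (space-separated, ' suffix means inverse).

r' r' f r f

  after r': (1 4 6 5 3 2)
  after r': (1 6 3)(2 4 5)
  after f: (1 6 5 4)(2 3)
  after r: (1 4 2 5)
  after f: (1 3 5 2)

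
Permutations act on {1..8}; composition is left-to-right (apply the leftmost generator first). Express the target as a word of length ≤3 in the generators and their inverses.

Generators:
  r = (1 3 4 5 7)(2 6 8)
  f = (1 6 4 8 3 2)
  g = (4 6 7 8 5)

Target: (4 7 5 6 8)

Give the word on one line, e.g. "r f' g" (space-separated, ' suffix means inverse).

  after g': (4 5 8 7 6)
  after g': (4 8 6 5 7)
  after g': (4 7 5 6 8)

g' g' g'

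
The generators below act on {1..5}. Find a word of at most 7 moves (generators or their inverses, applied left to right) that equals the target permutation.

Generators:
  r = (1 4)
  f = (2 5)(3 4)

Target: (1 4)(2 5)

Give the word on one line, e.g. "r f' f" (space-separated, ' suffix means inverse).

  after f': (2 5)(3 4)
  after r': (1 4 3)(2 5)
  after f': (1 3)
  after r: (1 3 4)
  after f: (1 4)(2 5)

f' r' f' r f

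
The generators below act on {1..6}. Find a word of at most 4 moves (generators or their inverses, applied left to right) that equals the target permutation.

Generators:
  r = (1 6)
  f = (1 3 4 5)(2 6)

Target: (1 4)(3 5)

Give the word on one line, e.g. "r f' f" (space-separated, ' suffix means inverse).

  after f': (1 5 4 3)(2 6)
  after r': (1 5 4 3 6 2)
  after r': (1 5 4 3)(2 6)
  after f': (1 4)(3 5)

f' r' r' f'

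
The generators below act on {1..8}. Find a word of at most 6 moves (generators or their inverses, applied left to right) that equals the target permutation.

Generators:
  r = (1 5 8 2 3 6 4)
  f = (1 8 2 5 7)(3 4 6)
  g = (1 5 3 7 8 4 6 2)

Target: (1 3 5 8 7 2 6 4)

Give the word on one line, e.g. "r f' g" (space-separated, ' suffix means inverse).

g' f r f r

  after g': (1 2 6 4 8 7 3 5)
  after f: (1 5 8)(2 3 7 4)
  after r: (1 8 5 2 6 4 3 7)
  after f: (1 2 3)(7 8)
  after r: (1 3 5 8 7 2 6 4)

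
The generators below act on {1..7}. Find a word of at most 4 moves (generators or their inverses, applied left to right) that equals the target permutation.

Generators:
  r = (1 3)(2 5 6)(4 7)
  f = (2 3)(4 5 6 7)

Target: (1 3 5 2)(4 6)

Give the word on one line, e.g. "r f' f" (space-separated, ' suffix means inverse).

f' f' f' r

  after f': (2 3)(4 7 6 5)
  after f': (4 6)(5 7)
  after f': (2 3)(4 5 6 7)
  after r: (1 3 5 2)(4 6)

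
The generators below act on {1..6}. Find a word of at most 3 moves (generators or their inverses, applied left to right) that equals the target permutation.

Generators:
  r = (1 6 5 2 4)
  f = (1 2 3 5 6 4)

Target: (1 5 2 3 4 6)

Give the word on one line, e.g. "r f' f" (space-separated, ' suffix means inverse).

r' f' r

  after r': (1 4 2 5 6)
  after f': (1 6 4)(2 3)
  after r: (1 5 2 3 4 6)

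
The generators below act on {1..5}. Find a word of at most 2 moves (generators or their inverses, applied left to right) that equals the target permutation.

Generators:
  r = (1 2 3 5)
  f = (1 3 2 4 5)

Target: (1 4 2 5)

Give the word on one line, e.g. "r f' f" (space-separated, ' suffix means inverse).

  after r': (1 5 3 2)
  after f': (1 4 2 5)

r' f'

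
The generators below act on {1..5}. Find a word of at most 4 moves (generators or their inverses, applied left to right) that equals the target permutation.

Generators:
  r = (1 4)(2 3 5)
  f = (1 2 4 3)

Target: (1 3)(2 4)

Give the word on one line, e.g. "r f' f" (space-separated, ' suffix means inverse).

r' r' r' f

  after r': (1 4)(2 5 3)
  after r': (2 3 5)
  after r': (1 4)
  after f: (1 3)(2 4)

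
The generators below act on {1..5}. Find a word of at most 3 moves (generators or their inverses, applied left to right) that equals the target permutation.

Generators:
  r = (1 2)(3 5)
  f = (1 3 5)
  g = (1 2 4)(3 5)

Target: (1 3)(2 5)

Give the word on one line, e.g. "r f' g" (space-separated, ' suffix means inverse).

  after f: (1 3 5)
  after r: (1 5 2)
  after f': (1 3)(2 5)

f r f'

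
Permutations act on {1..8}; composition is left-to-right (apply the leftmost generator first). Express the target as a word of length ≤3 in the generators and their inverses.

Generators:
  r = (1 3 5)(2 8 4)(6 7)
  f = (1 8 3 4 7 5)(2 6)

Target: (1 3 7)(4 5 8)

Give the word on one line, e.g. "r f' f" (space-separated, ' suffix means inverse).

  after f: (1 8 3 4 7 5)(2 6)
  after f: (1 3 7)(4 5 8)

f f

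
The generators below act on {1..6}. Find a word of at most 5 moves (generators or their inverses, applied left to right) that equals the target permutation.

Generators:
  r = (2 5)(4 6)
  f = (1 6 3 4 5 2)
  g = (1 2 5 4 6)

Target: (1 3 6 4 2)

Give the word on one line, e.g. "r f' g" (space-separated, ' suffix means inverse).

  after f: (1 6 3 4 5 2)
  after r: (1 4 2)(3 6)
  after g: (1 6 3)(4 5)
  after f: (1 3 6 4 2)

f r g f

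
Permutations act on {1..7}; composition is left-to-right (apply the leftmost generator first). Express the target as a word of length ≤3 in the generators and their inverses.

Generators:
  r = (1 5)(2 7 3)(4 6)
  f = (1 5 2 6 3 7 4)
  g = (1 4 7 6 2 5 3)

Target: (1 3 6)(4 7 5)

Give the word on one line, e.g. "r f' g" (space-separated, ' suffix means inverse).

  after f: (1 5 2 6 3 7 4)
  after g': (1 2 7)(3 4)(5 6)
  after r': (1 3 6)(4 7 5)

f g' r'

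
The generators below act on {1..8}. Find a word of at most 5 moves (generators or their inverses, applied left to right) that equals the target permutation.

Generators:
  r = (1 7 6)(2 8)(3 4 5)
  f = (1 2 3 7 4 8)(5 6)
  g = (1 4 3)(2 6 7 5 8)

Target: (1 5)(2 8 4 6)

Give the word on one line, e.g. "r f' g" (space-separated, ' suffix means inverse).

  after g': (1 3 4)(2 8 5 7 6)
  after r: (1 4 7)(3 5 6 8)
  after r: (1 5)(2 8 4 6)

g' r r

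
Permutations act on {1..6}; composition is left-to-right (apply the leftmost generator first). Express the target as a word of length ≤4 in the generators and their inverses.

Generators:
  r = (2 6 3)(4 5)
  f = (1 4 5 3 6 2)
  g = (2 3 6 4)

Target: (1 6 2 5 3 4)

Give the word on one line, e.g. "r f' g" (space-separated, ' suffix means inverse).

f' g r'

  after f': (1 2 6 3 5 4)
  after g: (1 3 5 2 4)
  after r': (1 6 2 5 3 4)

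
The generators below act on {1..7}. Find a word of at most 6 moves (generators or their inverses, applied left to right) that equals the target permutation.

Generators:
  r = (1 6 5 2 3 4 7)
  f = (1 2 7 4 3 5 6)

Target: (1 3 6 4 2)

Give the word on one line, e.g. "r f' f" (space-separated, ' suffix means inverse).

  after r': (1 7 4 3 2 5 6)
  after r': (1 4 2 6 7 3 5)
  after f: (1 3 6 4 7 5 2)
  after r: (1 4)(2 6 7)(3 5)
  after f: (1 3 6 4 2)

r' r' f r f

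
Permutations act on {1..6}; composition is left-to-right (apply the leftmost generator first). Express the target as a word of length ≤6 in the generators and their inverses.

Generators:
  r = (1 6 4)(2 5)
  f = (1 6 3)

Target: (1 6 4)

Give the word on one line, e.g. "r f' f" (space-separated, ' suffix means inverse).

  after r': (1 4 6)(2 5)
  after f': (1 4)(2 5)(3 6)
  after f': (1 4 3)(2 5)
  after f': (1 4 6)(2 5)
  after r': (1 6 4)

r' f' f' f' r'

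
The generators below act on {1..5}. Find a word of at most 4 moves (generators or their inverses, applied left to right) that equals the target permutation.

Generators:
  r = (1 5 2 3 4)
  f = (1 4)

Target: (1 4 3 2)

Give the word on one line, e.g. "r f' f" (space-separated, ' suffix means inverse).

r' r' f r

  after r': (1 4 3 2 5)
  after r': (1 3 5 4 2)
  after f: (1 3 5)(2 4)
  after r: (1 4 3 2)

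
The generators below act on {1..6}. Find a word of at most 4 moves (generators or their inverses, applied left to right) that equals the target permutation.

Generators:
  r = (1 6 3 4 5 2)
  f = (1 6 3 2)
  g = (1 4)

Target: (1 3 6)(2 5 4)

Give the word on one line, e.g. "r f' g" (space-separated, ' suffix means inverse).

g r'

  after g: (1 4)
  after r': (1 3 6)(2 5 4)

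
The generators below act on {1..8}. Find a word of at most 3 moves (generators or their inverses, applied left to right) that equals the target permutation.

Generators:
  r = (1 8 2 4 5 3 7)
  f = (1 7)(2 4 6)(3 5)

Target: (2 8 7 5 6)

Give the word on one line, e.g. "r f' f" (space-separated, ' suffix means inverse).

r' f

  after r': (1 7 3 5 4 2 8)
  after f: (2 8 7 5 6)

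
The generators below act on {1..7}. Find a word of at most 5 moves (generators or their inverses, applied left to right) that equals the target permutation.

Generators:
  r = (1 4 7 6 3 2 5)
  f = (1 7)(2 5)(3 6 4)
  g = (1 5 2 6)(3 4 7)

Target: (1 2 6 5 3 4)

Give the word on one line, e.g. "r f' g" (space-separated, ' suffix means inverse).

  after r: (1 4 7 6 3 2 5)
  after r: (1 7 3 5 4 6 2)
  after f: (2 7 6 5 3)
  after g: (1 5 4 7)(2 3 6)
  after f: (1 2 6 5 3 4)

r r f g f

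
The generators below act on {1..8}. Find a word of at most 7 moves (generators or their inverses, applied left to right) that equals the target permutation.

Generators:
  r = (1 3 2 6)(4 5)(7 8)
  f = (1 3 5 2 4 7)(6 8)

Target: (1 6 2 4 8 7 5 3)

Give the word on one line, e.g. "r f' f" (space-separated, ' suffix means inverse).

r' f' r r f

  after r': (1 6 2 3)(4 5)(7 8)
  after f': (1 8 4 3 7 6 5 2)
  after r: (1 7)(2 3 8 5 6 4)
  after r: (1 8 4 6 5)(3 7)
  after f: (1 6 2 4 8 7 5 3)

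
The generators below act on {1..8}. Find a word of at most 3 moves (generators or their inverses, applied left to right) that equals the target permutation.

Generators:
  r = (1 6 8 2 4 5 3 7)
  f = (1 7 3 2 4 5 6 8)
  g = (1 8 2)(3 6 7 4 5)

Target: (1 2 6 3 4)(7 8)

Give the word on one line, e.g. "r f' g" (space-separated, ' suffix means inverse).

  after f': (1 8 6 5 4 2 3 7)
  after g: (1 2 6 3 4)(7 8)

f' g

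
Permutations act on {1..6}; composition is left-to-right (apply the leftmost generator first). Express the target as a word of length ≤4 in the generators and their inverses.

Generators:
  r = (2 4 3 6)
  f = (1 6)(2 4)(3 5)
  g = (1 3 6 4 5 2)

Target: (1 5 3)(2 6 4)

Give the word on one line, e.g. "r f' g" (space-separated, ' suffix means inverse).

f' g' r' g

  after f': (1 6)(2 4)(3 5)
  after g': (1 3 4 5)(2 6)
  after r': (1 4 5)(2 3)
  after g: (1 5 3)(2 6 4)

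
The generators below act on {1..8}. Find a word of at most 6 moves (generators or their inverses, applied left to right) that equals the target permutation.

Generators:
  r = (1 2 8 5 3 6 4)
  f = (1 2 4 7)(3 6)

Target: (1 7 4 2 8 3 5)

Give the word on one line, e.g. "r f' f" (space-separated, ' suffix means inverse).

  after r: (1 2 8 5 3 6 4)
  after f: (1 4 2 8 5 6 7)
  after r: (2 5 4 8 3 6 7)
  after f': (1 7)(2 5)(4 8 6)
  after r': (1 7 4 2 8 3 5)

r f r f' r'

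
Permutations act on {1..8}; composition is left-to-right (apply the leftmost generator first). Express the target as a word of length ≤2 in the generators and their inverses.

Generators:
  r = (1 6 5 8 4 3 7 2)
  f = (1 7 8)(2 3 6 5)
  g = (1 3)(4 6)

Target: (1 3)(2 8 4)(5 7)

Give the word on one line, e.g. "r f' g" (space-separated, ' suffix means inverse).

  after r: (1 6 5 8 4 3 7 2)
  after f': (1 3)(2 8 4)(5 7)

r f'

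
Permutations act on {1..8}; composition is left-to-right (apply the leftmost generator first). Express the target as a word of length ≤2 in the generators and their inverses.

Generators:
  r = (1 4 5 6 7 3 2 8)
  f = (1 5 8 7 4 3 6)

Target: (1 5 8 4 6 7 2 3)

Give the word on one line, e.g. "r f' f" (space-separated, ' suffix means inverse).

  after f': (1 6 3 4 7 8 5)
  after r': (1 5 8 4 6 7 2 3)

f' r'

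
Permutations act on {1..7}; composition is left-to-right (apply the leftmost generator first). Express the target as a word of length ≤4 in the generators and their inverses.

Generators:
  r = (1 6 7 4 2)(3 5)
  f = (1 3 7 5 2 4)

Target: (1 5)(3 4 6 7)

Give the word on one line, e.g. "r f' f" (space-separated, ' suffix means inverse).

f r

  after f: (1 3 7 5 2 4)
  after r: (1 5)(3 4 6 7)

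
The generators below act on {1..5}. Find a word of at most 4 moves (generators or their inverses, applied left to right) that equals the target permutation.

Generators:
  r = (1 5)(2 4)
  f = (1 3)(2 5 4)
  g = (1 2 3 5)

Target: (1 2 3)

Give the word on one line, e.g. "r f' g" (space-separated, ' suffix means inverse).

g' f r

  after g': (1 5 3 2)
  after f: (1 4 2 3 5)
  after r: (1 2 3)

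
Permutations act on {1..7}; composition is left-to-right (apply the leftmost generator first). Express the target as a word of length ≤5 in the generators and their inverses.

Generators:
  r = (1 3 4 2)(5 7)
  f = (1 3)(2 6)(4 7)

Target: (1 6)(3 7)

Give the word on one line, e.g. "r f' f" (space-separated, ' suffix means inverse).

f r r f

  after f: (1 3)(2 6)(4 7)
  after r: (1 4 5 7 2 6)
  after r: (1 2 6 3 4 7)
  after f: (1 6)(3 7)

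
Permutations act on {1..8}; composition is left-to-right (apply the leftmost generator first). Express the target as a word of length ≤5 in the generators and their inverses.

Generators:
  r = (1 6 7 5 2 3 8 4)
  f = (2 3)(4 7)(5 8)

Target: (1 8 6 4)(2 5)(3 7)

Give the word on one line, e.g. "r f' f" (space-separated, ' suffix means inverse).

  after f': (2 3)(4 7)(5 8)
  after r': (1 4 6)(3 5)(7 8)
  after r': (1 8 6 4)(2 5)(3 7)

f' r' r'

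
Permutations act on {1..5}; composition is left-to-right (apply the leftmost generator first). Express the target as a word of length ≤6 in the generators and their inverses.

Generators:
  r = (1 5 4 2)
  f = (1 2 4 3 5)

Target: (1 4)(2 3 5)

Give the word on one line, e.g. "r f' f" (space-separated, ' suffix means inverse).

  after r': (1 2 4 5)
  after r': (1 4)(2 5)
  after f': (1 2 3 4 5)
  after r': (1 4)(2 3 5)

r' r' f' r'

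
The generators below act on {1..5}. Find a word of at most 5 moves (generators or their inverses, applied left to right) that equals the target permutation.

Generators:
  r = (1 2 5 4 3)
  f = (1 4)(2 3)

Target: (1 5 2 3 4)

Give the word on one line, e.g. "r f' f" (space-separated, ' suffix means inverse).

f r f' r

  after f: (1 4)(2 3)
  after r: (1 3 5 4 2)
  after f': (1 2 4 3 5)
  after r: (1 5 2 3 4)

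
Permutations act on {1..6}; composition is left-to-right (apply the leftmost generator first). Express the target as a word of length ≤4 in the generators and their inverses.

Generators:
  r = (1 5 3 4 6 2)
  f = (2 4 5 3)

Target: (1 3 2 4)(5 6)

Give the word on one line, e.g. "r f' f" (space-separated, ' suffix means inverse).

f r f' r'

  after f: (2 4 5 3)
  after r: (1 5 4 3)(2 6)
  after f': (1 4 5 2 6 3)
  after r': (1 3 2 4)(5 6)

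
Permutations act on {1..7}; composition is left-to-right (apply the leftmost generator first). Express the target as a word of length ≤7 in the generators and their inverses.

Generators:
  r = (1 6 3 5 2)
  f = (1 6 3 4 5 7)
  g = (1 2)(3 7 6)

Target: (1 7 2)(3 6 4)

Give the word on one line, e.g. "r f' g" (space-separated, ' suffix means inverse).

r r f' g' r

  after r: (1 6 3 5 2)
  after r: (1 3 2 6 5)
  after f': (1 6 4 3 2)(5 7)
  after g': (1 7 5 3)(4 6)
  after r: (1 7 2)(3 6 4)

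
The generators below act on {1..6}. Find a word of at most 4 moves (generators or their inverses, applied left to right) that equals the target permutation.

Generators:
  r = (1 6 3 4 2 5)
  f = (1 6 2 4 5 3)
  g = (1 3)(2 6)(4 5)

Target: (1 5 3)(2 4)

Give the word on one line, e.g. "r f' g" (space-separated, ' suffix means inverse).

  after r: (1 6 3 4 2 5)
  after f: (1 2 3 5 6)
  after r: (1 5 3)(2 4)

r f r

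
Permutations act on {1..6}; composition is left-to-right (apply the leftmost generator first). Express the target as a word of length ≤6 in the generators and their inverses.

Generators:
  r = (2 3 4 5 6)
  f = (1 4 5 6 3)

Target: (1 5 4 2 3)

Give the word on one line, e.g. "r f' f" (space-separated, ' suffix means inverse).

r r r f f

  after r: (2 3 4 5 6)
  after r: (2 4 6 3 5)
  after r: (2 5 3 6 4)
  after f: (1 4 2 6 5)
  after f: (1 5 4 2 3)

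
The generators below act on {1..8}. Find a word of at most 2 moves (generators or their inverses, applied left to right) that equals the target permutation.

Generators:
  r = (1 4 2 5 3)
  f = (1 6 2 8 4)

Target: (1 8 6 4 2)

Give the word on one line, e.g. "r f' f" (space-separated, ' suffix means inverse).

f' f'

  after f': (1 4 8 2 6)
  after f': (1 8 6 4 2)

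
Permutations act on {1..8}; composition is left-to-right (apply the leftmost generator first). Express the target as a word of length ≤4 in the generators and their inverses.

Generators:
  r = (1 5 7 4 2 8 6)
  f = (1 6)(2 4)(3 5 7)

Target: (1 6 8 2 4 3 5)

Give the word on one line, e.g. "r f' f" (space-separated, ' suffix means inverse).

  after r': (1 6 8 2 4 7 5)
  after f': (3 7)(4 5 6 8)
  after f': (1 6 8 2 4 3 5)

r' f' f'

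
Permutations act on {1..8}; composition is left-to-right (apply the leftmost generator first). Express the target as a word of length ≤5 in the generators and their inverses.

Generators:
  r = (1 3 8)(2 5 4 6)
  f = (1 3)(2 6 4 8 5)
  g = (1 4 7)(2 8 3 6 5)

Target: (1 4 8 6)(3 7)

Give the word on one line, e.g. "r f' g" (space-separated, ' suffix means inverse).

  after f: (1 3)(2 6 4 8 5)
  after r': (2 4 3 8)(5 6)
  after f': (1 3 4)(2 6 8 5)
  after g: (1 6 3 7)(2 5 8)
  after f: (1 4 8 6)(3 7)

f r' f' g f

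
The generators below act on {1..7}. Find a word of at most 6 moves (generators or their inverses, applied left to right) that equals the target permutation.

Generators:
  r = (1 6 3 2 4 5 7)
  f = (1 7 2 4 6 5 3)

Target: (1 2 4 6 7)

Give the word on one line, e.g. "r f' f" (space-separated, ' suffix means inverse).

  after f: (1 7 2 4 6 5 3)
  after f: (1 2 6 3 7 4 5)
  after f: (1 4 3 2 5 7 6)
  after r': (1 2 4 6 7)

f f f r'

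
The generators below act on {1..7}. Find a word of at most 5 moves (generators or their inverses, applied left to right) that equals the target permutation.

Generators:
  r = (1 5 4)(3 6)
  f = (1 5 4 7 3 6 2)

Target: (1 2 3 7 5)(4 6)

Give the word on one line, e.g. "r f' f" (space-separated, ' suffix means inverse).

r f' f'

  after r: (1 5 4)(3 6)
  after f': (2 6 7 4)
  after f': (1 2 3 7 5)(4 6)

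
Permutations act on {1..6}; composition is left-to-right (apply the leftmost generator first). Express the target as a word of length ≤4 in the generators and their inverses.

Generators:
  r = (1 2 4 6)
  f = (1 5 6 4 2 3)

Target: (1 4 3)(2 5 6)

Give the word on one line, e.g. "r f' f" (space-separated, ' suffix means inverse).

f' r f' r

  after f': (1 3 2 4 6 5)
  after r: (1 3 4)(2 6 5)
  after f': (1 2 5 4 3 6)
  after r: (1 4 3)(2 5 6)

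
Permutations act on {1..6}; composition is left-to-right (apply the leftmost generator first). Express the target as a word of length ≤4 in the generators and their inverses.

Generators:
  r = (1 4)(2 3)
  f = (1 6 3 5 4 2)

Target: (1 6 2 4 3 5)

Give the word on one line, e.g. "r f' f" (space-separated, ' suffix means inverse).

f r

  after f: (1 6 3 5 4 2)
  after r: (1 6 2 4 3 5)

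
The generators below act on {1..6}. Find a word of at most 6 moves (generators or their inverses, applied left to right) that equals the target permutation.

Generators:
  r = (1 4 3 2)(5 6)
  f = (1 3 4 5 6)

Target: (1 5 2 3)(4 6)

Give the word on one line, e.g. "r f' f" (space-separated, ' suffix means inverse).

f' r' r' f'

  after f': (1 6 5 4 3)
  after r': (1 5)(2 3)
  after r': (1 6 5 2 4)
  after f': (1 5 2 3)(4 6)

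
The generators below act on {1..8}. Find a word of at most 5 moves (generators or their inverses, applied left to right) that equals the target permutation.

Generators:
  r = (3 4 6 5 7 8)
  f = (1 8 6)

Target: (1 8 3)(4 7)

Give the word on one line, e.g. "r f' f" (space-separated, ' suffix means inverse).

  after f': (1 6 8)
  after r': (1 4 3 8)(5 6 7)
  after f': (1 4 3)(5 8 6 7)
  after r': (1 3)(4 8)(5 7 6)
  after r': (1 8 3)(4 7)

f' r' f' r' r'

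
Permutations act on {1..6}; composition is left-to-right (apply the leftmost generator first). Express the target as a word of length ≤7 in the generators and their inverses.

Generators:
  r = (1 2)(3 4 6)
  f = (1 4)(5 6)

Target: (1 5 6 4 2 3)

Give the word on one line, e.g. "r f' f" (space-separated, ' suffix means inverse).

  after f: (1 4)(5 6)
  after r: (1 6 5 3 4 2)
  after f': (1 5 3)(2 4)
  after r: (1 5 4)(2 6 3)
  after r: (1 5 6 4 2 3)

f r f' r r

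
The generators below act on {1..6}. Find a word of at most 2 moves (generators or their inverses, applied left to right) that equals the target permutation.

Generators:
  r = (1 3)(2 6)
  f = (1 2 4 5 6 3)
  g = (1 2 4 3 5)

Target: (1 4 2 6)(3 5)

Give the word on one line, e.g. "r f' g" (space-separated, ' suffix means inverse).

  after r: (1 3)(2 6)
  after g': (1 4 2 6)(3 5)

r g'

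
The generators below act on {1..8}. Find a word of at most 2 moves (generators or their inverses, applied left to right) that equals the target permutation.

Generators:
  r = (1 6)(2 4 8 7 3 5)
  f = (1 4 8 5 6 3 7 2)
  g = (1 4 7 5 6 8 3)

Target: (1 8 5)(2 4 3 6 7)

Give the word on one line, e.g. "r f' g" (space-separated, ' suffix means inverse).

g r

  after g: (1 4 7 5 6 8 3)
  after r: (1 8 5)(2 4 3 6 7)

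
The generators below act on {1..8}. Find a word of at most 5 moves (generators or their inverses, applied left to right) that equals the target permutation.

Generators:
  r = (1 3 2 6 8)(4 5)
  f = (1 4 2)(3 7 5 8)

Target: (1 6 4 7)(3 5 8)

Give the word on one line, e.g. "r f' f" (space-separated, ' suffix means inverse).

  after r: (1 3 2 6 8)(4 5)
  after f': (1 8 2 6 5)(3 4 7)
  after r': (1 6 4 7)(3 5 8)

r f' r'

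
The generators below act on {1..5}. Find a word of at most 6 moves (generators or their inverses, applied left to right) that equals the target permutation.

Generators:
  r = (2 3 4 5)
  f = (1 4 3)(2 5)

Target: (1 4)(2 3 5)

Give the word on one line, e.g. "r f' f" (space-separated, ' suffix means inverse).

  after f: (1 4 3)(2 5)
  after r: (1 5 3)
  after f': (1 2 5 4)
  after r: (1 3 4)
  after r: (1 4)(2 3 5)

f r f' r r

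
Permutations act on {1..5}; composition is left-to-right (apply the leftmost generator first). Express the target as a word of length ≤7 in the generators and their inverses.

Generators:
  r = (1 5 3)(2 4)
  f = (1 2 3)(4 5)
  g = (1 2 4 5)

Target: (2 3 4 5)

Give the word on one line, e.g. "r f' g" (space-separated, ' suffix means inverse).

r f r' f f

  after r: (1 5 3)(2 4)
  after f: (1 4 3 2 5)
  after r': (1 2)(3 4 5)
  after f: (1 3 5)
  after f: (2 3 4 5)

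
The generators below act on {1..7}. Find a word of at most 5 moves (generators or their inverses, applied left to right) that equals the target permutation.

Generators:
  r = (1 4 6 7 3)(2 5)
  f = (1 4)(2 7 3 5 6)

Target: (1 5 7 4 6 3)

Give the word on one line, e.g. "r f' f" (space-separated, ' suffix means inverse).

f' r f' r r

  after f': (1 4)(2 6 5 3 7)
  after r: (1 6 2 7 5)
  after f': (1 5 4)(3 7)
  after r: (1 2 5 6 7)
  after r: (1 5 7 4 6 3)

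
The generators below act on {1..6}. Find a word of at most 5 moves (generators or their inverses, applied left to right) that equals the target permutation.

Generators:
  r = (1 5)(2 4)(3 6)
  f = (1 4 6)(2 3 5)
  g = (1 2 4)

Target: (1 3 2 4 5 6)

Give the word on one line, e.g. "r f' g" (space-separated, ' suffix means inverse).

  after f': (1 6 4)(2 5 3)
  after r: (1 3 4 5 6 2)
  after g': (1 3 2 4 5 6)

f' r g'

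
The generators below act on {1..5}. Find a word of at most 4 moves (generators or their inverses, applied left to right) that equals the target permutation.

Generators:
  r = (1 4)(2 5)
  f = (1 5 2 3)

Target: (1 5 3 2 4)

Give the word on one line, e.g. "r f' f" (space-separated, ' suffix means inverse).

  after f': (1 3 2 5)
  after f': (1 2)(3 5)
  after r: (1 5 3 2 4)

f' f' r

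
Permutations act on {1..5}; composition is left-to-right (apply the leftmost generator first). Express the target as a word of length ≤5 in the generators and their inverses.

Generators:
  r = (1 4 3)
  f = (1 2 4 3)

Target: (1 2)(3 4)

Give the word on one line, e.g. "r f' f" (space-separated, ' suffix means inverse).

  after r': (1 3 4)
  after f: (2 4)
  after f: (1 2 3)
  after r: (1 2)(3 4)

r' f f r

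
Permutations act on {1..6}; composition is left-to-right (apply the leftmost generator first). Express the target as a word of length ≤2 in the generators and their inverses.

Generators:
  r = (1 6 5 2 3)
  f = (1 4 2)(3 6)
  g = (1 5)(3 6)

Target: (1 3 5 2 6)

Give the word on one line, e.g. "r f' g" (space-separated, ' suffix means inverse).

  after r: (1 6 5 2 3)
  after g': (1 3 5 2 6)

r g'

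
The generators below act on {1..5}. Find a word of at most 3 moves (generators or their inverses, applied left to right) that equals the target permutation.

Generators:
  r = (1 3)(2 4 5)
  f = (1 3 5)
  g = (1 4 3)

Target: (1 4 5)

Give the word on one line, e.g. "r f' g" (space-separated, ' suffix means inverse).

  after g: (1 4 3)
  after f: (1 4 5)

g f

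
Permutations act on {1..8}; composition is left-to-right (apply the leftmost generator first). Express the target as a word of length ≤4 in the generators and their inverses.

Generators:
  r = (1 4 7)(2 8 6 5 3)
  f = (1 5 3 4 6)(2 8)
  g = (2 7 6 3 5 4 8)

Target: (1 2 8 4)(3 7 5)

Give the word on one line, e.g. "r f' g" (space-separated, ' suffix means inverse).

r g f

  after r: (1 4 7)(2 8 6 5 3)
  after g: (1 8 3 7)(4 6)
  after f: (1 2 8 4)(3 7 5)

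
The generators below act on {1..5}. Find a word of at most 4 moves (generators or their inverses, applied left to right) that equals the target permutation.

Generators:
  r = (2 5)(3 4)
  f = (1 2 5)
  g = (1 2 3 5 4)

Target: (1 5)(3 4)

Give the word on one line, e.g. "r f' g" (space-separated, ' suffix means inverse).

  after r: (2 5)(3 4)
  after f': (1 5)(3 4)

r f'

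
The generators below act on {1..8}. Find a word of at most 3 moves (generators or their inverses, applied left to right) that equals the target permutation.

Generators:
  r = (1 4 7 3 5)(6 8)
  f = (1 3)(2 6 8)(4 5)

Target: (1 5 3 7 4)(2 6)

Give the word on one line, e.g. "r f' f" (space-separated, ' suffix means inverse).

f f r'

  after f: (1 3)(2 6 8)(4 5)
  after f: (2 8 6)
  after r': (1 5 3 7 4)(2 6)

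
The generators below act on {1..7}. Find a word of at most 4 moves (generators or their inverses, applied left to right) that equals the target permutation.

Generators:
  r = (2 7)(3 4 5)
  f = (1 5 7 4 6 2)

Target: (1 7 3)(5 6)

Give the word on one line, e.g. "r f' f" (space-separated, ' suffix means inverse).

f r' f'

  after f: (1 5 7 4 6 2)
  after r': (1 4 6 7 3 5 2)
  after f': (1 7 3)(5 6)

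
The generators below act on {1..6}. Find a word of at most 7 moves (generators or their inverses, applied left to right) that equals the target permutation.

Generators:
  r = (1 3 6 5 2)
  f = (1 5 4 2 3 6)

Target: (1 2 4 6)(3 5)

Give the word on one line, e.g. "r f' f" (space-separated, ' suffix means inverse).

  after r': (1 2 5 6 3)
  after f': (1 4 5 3 6 2)
  after r': (1 4 6 5)
  after r': (1 4 3)(2 5)
  after f: (1 2 4 6)(3 5)

r' f' r' r' f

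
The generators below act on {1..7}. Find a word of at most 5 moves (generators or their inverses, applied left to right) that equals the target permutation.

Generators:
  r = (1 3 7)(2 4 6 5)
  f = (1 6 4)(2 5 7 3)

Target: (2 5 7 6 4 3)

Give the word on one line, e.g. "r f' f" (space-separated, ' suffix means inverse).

  after r: (1 3 7)(2 4 6 5)
  after f': (1 7 4)(2 6)(3 5)
  after r: (2 5 7 6 4 3)

r f' r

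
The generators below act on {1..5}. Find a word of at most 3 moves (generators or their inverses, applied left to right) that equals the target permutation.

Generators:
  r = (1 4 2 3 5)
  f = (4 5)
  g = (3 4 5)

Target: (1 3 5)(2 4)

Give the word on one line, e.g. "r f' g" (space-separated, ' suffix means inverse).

r f g

  after r: (1 4 2 3 5)
  after f: (1 5)(2 3 4)
  after g: (1 3 5)(2 4)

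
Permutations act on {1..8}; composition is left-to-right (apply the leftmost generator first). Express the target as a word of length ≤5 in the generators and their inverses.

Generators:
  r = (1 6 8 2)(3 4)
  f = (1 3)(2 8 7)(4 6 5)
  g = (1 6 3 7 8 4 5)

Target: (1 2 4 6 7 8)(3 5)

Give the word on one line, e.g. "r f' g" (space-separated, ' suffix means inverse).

  after r: (1 6 8 2)(3 4)
  after f': (1 4)(2 3 5 6)(7 8)
  after g': (1 8 3 4 5)(2 6)
  after f': (1 2 4 6 7 8)(3 5)

r f' g' f'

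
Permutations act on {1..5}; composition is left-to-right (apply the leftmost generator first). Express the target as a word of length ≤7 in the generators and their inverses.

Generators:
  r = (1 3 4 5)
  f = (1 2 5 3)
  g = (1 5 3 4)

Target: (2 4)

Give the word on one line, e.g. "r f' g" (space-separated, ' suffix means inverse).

  after g: (1 5 3 4)
  after f: (1 3 4 2 5)
  after r: (1 4 2)(3 5)
  after r: (1 5 4 2 3)
  after r: (2 4)

g f r r r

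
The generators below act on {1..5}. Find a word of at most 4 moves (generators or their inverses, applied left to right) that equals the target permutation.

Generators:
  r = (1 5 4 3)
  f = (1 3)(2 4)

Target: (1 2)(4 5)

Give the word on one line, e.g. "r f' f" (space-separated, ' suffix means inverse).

r f' r f'

  after r: (1 5 4 3)
  after f': (1 5 2 4)
  after r: (1 4 5 2 3)
  after f': (1 2)(4 5)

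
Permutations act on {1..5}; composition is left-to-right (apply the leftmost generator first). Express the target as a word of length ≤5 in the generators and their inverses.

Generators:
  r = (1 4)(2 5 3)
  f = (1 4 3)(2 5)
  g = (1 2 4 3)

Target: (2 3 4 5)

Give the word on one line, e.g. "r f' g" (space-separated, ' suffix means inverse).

f' f' r'

  after f': (1 3 4)(2 5)
  after f': (1 4 3)
  after r': (2 3 4 5)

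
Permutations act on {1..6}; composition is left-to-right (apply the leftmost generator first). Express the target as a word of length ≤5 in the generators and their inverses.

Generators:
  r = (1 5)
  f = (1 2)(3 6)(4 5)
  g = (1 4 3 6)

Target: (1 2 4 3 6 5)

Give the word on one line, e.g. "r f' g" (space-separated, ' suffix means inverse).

r' f' r' g' f'

  after r': (1 5)
  after f': (1 4 5 2)(3 6)
  after r': (1 4)(2 5)(3 6)
  after g': (2 5)(4 6)
  after f': (1 2 4 3 6 5)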